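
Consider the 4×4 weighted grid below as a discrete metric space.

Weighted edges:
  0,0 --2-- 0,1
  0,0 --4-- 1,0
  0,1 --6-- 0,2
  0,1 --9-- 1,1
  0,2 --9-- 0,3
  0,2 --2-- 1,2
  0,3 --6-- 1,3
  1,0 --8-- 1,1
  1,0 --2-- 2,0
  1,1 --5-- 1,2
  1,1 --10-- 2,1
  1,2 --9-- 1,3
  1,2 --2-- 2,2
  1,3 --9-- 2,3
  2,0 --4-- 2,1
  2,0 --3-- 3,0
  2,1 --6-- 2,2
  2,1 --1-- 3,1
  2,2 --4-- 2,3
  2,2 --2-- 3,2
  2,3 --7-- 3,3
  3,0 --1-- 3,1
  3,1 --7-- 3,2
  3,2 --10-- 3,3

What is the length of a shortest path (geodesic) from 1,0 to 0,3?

Shortest path: 1,0 → 0,0 → 0,1 → 0,2 → 0,3, total weight = 21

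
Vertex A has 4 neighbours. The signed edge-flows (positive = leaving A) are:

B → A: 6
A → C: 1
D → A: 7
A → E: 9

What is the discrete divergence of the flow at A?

Divergence = sum of outgoing flows = (-6) + 1 + (-7) + 9 = -3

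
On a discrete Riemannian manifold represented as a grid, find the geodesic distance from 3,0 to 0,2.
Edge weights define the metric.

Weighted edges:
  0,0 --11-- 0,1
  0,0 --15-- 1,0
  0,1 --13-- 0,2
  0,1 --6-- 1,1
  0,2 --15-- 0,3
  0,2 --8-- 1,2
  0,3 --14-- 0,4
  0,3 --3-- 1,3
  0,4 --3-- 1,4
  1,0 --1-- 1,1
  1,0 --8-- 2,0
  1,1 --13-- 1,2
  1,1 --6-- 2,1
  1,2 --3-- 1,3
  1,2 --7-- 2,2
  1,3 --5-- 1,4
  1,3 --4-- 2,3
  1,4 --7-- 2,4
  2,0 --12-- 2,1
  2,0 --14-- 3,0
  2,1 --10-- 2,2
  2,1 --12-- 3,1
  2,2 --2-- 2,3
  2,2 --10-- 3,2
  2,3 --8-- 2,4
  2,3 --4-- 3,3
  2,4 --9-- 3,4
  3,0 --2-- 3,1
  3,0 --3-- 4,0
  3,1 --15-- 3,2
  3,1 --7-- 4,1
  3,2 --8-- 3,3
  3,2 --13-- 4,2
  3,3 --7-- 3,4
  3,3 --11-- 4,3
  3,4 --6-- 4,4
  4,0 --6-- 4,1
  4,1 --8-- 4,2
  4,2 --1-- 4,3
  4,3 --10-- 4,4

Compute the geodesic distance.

Shortest path: 3,0 → 3,1 → 2,1 → 1,1 → 0,1 → 0,2, total weight = 39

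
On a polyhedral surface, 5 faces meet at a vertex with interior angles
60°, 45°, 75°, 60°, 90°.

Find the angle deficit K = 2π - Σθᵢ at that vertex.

Sum of angles = 330°. K = 360° - 330° = 30°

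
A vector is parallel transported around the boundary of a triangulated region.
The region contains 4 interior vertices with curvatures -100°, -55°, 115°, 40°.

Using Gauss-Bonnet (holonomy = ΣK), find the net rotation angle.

Holonomy = total enclosed curvature = (-100°) + (-55°) + 115° + 40° = 0°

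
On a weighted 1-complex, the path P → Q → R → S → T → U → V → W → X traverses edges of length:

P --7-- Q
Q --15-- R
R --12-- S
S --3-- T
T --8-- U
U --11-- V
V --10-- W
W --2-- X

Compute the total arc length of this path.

Arc length = 7 + 15 + 12 + 3 + 8 + 11 + 10 + 2 = 68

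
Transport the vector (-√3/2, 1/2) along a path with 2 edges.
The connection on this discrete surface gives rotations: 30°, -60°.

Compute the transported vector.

Total rotation: 30° + (-60°) = -30°. Final vector: (-0.5000, 0.8660)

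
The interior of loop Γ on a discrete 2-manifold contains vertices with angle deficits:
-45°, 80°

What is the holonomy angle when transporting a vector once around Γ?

Holonomy = total enclosed curvature = (-45°) + 80° = 35°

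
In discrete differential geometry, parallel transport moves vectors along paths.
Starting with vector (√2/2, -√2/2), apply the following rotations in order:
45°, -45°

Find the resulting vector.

Total rotation: 45° + (-45°) = 0°. Final vector: (0.7071, -0.7071)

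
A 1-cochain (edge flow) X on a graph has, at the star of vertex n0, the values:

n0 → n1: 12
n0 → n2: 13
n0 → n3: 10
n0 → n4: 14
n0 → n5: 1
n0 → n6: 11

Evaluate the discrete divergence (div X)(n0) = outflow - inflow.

Divergence = sum of outgoing flows = 12 + 13 + 10 + 14 + 1 + 11 = 61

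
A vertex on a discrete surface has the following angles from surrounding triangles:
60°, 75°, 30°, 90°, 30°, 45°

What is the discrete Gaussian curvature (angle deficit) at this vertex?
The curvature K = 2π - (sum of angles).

Sum of angles = 330°. K = 360° - 330° = 30° = π/6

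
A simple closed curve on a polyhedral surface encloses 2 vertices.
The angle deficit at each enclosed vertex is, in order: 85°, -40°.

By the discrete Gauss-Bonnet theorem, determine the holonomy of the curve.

Holonomy = total enclosed curvature = 85° + (-40°) = 45°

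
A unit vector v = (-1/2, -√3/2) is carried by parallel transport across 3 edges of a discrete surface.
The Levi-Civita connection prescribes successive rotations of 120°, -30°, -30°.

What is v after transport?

Total rotation: 120° + (-30°) + (-30°) = 60°. Final vector: (0.5000, -0.8660)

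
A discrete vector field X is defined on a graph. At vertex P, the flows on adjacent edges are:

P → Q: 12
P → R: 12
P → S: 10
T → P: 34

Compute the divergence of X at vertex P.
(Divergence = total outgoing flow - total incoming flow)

Divergence = sum of outgoing flows = 12 + 12 + 10 + (-34) = 0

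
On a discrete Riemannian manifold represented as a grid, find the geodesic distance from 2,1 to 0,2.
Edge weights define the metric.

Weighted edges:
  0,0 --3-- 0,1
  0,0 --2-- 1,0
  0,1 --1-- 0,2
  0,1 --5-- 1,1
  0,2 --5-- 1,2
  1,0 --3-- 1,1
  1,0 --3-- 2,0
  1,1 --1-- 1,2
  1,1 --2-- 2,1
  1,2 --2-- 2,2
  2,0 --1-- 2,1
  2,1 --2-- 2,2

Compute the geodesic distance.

Shortest path: 2,1 → 1,1 → 1,2 → 0,2, total weight = 8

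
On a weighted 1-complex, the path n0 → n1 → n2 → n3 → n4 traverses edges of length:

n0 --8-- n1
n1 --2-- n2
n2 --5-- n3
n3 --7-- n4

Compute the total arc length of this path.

Arc length = 8 + 2 + 5 + 7 = 22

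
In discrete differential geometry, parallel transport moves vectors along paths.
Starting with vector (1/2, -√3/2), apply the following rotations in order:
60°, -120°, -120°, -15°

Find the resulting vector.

Total rotation: 60° + (-120°) + (-120°) + (-15°) = -195° ≡ 165° (mod 360°). Final vector: (-0.2588, 0.9659)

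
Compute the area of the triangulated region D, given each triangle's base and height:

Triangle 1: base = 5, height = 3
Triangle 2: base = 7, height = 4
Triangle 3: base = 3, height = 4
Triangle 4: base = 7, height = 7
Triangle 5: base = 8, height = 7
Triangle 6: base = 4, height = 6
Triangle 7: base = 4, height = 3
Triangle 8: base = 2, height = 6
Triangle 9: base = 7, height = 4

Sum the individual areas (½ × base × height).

(1/2)×5×3 + (1/2)×7×4 + (1/2)×3×4 + (1/2)×7×7 + (1/2)×8×7 + (1/2)×4×6 + (1/2)×4×3 + (1/2)×2×6 + (1/2)×7×4 = 118.0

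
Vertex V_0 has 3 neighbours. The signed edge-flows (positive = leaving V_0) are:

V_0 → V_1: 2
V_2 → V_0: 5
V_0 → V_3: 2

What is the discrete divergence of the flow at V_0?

Divergence = sum of outgoing flows = 2 + (-5) + 2 = -1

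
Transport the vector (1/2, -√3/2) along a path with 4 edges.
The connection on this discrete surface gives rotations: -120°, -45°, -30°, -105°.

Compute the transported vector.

Total rotation: (-120°) + (-45°) + (-30°) + (-105°) = -300° ≡ 60° (mod 360°). Final vector: (1, 0)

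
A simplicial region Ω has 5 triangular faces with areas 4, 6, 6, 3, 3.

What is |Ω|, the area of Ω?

4 + 6 + 6 + 3 + 3 = 22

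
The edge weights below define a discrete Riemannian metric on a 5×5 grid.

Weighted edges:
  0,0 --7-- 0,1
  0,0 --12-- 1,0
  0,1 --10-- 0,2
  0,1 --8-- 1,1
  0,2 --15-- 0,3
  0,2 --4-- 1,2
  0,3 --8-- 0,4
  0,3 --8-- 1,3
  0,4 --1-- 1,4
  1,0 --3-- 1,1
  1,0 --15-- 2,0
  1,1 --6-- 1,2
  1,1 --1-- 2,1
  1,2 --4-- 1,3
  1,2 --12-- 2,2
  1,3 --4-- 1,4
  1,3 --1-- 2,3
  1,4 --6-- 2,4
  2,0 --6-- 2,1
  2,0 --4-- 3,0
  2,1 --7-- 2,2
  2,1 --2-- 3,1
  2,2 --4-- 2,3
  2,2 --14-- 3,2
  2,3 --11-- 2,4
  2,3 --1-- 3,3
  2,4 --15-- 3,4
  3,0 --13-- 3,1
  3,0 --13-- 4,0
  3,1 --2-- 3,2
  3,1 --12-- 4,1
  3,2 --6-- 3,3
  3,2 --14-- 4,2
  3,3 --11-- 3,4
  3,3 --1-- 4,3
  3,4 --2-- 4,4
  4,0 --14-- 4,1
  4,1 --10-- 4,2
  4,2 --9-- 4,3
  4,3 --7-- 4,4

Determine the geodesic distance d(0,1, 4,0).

Shortest path: 0,1 → 1,1 → 2,1 → 2,0 → 3,0 → 4,0, total weight = 32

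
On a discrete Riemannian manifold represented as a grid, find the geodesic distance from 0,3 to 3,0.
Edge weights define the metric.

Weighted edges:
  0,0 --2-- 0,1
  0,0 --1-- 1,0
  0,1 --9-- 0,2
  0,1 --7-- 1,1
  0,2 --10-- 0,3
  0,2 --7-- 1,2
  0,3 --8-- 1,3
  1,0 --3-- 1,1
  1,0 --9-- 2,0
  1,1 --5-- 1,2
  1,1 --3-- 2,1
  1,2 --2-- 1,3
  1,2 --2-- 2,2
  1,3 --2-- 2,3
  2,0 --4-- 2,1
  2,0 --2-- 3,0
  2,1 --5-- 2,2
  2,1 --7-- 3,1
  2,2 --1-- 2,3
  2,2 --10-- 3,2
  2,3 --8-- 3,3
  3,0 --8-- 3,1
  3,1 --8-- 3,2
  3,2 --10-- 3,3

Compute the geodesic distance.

Shortest path: 0,3 → 1,3 → 2,3 → 2,2 → 2,1 → 2,0 → 3,0, total weight = 22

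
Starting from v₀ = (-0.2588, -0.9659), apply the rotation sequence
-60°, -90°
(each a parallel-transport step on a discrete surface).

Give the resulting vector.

Total rotation: (-60°) + (-90°) = -150°. Final vector: (-0.2588, 0.9659)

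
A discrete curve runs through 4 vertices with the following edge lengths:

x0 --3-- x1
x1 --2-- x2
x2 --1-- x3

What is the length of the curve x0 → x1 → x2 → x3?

Arc length = 3 + 2 + 1 = 6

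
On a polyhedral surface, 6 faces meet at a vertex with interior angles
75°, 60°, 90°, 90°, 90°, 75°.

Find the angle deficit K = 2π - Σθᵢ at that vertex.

Sum of angles = 480°. K = 360° - 480° = -120°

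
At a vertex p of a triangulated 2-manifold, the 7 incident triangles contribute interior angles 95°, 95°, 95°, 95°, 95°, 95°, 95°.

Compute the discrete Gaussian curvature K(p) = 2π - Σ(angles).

Sum of angles = 665°. K = 360° - 665° = -305°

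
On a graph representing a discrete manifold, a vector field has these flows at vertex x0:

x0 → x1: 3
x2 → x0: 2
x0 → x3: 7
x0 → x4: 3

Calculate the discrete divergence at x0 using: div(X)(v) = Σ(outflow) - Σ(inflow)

Divergence = sum of outgoing flows = 3 + (-2) + 7 + 3 = 11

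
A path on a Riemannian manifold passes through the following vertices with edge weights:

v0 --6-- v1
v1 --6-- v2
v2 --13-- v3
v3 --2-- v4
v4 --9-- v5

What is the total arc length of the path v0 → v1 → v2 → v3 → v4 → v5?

Arc length = 6 + 6 + 13 + 2 + 9 = 36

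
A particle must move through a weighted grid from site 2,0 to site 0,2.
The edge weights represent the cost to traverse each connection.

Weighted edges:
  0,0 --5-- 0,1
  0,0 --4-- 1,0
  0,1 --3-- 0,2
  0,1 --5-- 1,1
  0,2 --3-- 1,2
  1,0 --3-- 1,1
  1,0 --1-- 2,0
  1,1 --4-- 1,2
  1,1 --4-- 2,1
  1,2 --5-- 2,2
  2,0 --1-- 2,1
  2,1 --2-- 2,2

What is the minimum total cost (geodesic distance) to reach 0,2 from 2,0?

Shortest path: 2,0 → 2,1 → 2,2 → 1,2 → 0,2, total weight = 11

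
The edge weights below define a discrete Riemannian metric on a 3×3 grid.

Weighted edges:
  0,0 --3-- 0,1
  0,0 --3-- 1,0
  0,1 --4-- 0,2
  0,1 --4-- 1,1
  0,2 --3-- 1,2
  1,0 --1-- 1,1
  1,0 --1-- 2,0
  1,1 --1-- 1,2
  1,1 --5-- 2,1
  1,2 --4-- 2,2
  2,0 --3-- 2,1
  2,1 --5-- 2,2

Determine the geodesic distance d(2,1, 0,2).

Shortest path: 2,1 → 1,1 → 1,2 → 0,2, total weight = 9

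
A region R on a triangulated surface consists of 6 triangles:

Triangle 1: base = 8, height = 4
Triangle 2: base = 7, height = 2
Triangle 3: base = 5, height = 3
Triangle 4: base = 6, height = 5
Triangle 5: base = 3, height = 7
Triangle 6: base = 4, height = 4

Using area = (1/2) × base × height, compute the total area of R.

(1/2)×8×4 + (1/2)×7×2 + (1/2)×5×3 + (1/2)×6×5 + (1/2)×3×7 + (1/2)×4×4 = 64.0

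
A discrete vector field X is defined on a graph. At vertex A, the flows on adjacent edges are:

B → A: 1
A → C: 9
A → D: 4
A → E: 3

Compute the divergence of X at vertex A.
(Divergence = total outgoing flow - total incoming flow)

Divergence = sum of outgoing flows = (-1) + 9 + 4 + 3 = 15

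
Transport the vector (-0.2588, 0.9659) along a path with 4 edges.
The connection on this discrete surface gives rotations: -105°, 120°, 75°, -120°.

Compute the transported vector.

Total rotation: (-105°) + 120° + 75° + (-120°) = -30°. Final vector: (0.2588, 0.9659)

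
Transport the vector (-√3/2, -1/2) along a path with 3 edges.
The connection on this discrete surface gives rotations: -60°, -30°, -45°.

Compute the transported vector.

Total rotation: (-60°) + (-30°) + (-45°) = -135°. Final vector: (0.2588, 0.9659)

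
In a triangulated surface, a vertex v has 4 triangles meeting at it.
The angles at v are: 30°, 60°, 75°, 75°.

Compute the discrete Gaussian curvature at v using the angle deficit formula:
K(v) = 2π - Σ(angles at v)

Sum of angles = 240°. K = 360° - 240° = 120° = 2π/3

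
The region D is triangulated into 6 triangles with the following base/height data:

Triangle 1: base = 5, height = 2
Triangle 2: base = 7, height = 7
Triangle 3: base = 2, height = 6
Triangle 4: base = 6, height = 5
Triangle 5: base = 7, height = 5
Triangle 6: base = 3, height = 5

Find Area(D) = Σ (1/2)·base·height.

(1/2)×5×2 + (1/2)×7×7 + (1/2)×2×6 + (1/2)×6×5 + (1/2)×7×5 + (1/2)×3×5 = 75.5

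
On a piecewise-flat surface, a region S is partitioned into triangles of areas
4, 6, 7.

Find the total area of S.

4 + 6 + 7 = 17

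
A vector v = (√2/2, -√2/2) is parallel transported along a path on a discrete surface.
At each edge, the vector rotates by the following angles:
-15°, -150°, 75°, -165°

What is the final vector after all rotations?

Total rotation: (-15°) + (-150°) + 75° + (-165°) = -255° ≡ 105° (mod 360°). Final vector: (0.5000, 0.8660)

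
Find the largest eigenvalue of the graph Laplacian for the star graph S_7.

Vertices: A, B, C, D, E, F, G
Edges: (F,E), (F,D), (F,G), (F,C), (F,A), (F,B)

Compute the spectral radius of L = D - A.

The star S_7 is the complete bipartite graph K_{1,6} (one hub of degree 6, 6 leaves of degree 1). The Laplacian spectrum of K_{p,q} is 0, p (multiplicity q−1), q (multiplicity p−1), p+q. With p = 1, q = 6: 0 once, 1 with multiplicity 5, and 7 once. (Check: trace L = sum of degrees = 12 = 5·1 + 7.)
Laplacian eigenvalues: [0.0, 1.0, 1.0, 1.0, 1.0, 1.0, 7.0]. Largest eigenvalue (spectral radius) = 7.0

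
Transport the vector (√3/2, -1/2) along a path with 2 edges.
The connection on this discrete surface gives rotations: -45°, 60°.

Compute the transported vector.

Total rotation: (-45°) + 60° = 15°. Final vector: (0.9659, -0.2588)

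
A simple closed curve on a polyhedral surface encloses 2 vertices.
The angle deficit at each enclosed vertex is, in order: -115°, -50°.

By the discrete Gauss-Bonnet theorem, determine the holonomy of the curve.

Holonomy = total enclosed curvature = (-115°) + (-50°) = -165°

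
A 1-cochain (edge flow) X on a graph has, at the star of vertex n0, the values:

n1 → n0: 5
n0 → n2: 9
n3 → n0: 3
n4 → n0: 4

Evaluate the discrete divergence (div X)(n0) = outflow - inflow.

Divergence = sum of outgoing flows = (-5) + 9 + (-3) + (-4) = -3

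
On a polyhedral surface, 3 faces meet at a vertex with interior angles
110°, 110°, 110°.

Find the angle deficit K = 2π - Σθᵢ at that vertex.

Sum of angles = 330°. K = 360° - 330° = 30° = π/6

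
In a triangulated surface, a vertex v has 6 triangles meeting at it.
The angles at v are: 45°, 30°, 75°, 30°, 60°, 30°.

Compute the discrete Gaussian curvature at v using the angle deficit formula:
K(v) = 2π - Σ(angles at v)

Sum of angles = 270°. K = 360° - 270° = 90°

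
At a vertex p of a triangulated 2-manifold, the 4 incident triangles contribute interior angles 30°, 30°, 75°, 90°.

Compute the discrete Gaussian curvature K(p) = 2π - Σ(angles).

Sum of angles = 225°. K = 360° - 225° = 135° = 3π/4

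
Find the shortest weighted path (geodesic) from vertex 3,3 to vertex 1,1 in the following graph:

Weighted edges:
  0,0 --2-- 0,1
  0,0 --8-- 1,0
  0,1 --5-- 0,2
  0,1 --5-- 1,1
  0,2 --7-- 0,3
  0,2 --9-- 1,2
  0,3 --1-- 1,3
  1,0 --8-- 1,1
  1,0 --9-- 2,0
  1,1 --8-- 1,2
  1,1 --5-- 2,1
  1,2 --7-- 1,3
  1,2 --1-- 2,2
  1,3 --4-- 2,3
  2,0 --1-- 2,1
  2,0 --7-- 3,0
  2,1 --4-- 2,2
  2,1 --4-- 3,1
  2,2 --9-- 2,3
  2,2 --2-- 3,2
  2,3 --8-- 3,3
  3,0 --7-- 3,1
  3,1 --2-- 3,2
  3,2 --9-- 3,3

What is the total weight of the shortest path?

Shortest path: 3,3 → 3,2 → 2,2 → 1,2 → 1,1, total weight = 20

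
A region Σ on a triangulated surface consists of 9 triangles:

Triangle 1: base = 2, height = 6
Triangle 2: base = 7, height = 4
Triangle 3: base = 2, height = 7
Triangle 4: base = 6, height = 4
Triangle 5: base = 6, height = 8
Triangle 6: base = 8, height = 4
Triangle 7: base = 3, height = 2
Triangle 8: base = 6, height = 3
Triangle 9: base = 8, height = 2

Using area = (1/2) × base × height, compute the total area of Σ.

(1/2)×2×6 + (1/2)×7×4 + (1/2)×2×7 + (1/2)×6×4 + (1/2)×6×8 + (1/2)×8×4 + (1/2)×3×2 + (1/2)×6×3 + (1/2)×8×2 = 99.0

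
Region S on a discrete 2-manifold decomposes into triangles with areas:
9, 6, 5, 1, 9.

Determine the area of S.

9 + 6 + 5 + 1 + 9 = 30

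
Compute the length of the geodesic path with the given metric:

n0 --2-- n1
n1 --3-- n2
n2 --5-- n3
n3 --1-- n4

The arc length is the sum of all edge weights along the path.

Arc length = 2 + 3 + 5 + 1 = 11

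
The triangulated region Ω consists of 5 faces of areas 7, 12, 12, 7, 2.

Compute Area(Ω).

7 + 12 + 12 + 7 + 2 = 40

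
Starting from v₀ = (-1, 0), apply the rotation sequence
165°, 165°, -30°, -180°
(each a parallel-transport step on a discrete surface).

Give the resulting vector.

Total rotation: 165° + 165° + (-30°) + (-180°) = 120°. Final vector: (0.5000, -0.8660)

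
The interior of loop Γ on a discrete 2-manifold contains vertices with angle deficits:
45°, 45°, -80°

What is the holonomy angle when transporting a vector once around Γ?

Holonomy = total enclosed curvature = 45° + 45° + (-80°) = 10°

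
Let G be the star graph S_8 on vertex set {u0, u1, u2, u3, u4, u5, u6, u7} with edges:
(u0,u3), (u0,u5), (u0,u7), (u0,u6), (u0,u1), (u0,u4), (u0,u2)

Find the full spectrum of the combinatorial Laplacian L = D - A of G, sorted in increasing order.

The star S_8 is the complete bipartite graph K_{1,7} (one hub of degree 7, 7 leaves of degree 1). The Laplacian spectrum of K_{p,q} is 0, p (multiplicity q−1), q (multiplicity p−1), p+q. With p = 1, q = 7: 0 once, 1 with multiplicity 6, and 8 once. (Check: trace L = sum of degrees = 14 = 6·1 + 8.)
Laplacian eigenvalues (increasing order): [0.0, 1.0, 1.0, 1.0, 1.0, 1.0, 1.0, 8.0]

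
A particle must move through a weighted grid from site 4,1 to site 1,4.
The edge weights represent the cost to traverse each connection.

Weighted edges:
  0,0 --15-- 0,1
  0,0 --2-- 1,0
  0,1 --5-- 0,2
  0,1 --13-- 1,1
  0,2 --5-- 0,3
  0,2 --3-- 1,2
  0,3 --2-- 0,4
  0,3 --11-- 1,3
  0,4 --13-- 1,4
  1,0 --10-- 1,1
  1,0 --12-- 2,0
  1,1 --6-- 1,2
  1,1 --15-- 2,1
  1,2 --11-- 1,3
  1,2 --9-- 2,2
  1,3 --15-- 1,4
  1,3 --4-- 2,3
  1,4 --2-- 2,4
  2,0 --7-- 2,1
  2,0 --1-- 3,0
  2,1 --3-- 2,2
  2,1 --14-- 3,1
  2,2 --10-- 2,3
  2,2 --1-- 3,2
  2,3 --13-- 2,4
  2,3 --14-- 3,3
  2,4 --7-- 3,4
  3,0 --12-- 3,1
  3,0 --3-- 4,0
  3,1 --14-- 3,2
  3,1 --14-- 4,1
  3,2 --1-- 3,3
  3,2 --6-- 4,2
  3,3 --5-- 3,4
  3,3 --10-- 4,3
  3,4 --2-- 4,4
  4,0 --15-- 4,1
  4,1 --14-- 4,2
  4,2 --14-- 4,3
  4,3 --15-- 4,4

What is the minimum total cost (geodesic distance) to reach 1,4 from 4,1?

Shortest path: 4,1 → 4,2 → 3,2 → 3,3 → 3,4 → 2,4 → 1,4, total weight = 35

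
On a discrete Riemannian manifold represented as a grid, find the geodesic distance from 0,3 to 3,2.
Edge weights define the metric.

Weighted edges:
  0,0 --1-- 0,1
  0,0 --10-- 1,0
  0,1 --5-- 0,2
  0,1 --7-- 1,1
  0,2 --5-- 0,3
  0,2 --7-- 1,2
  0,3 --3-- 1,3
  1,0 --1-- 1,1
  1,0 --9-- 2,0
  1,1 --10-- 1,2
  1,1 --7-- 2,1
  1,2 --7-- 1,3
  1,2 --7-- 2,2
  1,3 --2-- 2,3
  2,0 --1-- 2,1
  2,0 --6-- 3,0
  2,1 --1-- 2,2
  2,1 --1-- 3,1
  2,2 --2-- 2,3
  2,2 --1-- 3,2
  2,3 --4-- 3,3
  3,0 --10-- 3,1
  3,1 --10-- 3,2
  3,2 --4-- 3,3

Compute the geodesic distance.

Shortest path: 0,3 → 1,3 → 2,3 → 2,2 → 3,2, total weight = 8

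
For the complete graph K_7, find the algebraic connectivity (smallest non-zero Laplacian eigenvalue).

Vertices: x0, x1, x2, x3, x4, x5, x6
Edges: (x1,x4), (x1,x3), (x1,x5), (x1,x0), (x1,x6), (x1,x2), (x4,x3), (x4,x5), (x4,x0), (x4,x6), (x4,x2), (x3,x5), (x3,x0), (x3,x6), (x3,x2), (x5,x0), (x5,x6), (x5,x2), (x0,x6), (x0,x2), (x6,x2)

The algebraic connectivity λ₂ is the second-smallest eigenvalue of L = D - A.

For the complete graph K_n, L = nI − J (J = all-ones matrix). J has eigenvalues n (once, eigenvector 𝟙) and 0 (multiplicity n−1), so L has eigenvalues 0 (once) and n (multiplicity n−1). Here n = 7: eigenvalue 0 once and 7 with multiplicity 6.
Laplacian eigenvalues: [0.0, 7.0, 7.0, 7.0, 7.0, 7.0, 7.0]. Algebraic connectivity (smallest non-zero eigenvalue) = 7.0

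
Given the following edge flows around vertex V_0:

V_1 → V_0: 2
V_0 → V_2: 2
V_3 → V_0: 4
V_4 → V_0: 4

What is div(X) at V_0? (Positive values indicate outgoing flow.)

Divergence = sum of outgoing flows = (-2) + 2 + (-4) + (-4) = -8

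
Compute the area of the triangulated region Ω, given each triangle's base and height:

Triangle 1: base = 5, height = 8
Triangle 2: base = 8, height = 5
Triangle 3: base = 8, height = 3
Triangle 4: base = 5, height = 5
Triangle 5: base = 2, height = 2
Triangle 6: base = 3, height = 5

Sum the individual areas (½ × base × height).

(1/2)×5×8 + (1/2)×8×5 + (1/2)×8×3 + (1/2)×5×5 + (1/2)×2×2 + (1/2)×3×5 = 74.0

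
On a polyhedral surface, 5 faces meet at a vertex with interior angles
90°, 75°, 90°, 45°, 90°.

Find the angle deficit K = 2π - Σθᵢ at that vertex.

Sum of angles = 390°. K = 360° - 390° = -30° = -π/6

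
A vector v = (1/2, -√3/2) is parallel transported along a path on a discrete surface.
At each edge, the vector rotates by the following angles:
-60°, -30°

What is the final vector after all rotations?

Total rotation: (-60°) + (-30°) = -90°. Final vector: (-0.8660, -0.5000)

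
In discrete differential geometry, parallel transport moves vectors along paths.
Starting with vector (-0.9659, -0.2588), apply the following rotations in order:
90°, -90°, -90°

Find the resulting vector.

Total rotation: 90° + (-90°) + (-90°) = -90°. Final vector: (-0.2588, 0.9659)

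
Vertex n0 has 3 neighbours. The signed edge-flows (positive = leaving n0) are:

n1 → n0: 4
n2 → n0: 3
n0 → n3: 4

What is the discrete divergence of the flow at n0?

Divergence = sum of outgoing flows = (-4) + (-3) + 4 = -3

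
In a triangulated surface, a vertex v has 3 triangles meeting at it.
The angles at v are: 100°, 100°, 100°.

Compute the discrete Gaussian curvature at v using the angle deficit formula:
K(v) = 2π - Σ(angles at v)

Sum of angles = 300°. K = 360° - 300° = 60° = π/3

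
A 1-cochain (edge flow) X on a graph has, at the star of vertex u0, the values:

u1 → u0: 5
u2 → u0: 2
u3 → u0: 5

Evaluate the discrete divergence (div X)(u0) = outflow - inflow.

Divergence = sum of outgoing flows = (-5) + (-2) + (-5) = -12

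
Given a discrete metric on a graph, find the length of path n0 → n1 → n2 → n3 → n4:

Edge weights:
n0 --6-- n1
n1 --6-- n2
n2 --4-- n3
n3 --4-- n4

Arc length = 6 + 6 + 4 + 4 = 20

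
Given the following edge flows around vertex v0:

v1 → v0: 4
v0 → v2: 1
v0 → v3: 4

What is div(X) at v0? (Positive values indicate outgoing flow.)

Divergence = sum of outgoing flows = (-4) + 1 + 4 = 1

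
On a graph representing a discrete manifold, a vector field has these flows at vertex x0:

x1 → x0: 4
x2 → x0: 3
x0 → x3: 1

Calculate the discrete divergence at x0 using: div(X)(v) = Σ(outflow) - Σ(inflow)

Divergence = sum of outgoing flows = (-4) + (-3) + 1 = -6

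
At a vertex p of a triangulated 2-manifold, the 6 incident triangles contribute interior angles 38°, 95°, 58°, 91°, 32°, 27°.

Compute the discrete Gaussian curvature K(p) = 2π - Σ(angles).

Sum of angles = 341°. K = 360° - 341° = 19° = 19π/180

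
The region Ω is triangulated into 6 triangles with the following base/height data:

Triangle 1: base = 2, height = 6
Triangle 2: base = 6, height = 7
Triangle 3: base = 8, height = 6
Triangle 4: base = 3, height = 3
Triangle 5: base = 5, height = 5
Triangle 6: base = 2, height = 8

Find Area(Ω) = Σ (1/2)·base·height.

(1/2)×2×6 + (1/2)×6×7 + (1/2)×8×6 + (1/2)×3×3 + (1/2)×5×5 + (1/2)×2×8 = 76.0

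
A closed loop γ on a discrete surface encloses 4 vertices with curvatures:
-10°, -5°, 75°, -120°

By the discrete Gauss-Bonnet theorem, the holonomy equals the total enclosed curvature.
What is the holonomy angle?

Holonomy = total enclosed curvature = (-10°) + (-5°) + 75° + (-120°) = -60°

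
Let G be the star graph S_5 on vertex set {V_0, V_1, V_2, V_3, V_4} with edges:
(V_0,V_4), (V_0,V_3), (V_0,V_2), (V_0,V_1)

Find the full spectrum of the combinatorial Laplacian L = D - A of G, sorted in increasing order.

The star S_5 is the complete bipartite graph K_{1,4} (one hub of degree 4, 4 leaves of degree 1). The Laplacian spectrum of K_{p,q} is 0, p (multiplicity q−1), q (multiplicity p−1), p+q. With p = 1, q = 4: 0 once, 1 with multiplicity 3, and 5 once. (Check: trace L = sum of degrees = 8 = 3·1 + 5.)
Laplacian eigenvalues (increasing order): [0.0, 1.0, 1.0, 1.0, 5.0]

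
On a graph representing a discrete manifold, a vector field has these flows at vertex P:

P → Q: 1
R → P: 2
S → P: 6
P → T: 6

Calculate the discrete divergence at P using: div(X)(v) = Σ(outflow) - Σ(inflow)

Divergence = sum of outgoing flows = 1 + (-2) + (-6) + 6 = -1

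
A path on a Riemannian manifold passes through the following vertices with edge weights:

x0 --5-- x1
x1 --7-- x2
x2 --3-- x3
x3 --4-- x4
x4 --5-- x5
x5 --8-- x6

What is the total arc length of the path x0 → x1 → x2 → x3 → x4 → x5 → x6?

Arc length = 5 + 7 + 3 + 4 + 5 + 8 = 32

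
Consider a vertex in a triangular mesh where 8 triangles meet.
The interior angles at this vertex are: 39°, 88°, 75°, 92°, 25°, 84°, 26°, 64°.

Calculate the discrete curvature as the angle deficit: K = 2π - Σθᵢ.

Sum of angles = 493°. K = 360° - 493° = -133° = -133π/180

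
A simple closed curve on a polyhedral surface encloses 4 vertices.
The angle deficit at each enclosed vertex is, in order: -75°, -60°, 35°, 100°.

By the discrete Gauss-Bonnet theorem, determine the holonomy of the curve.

Holonomy = total enclosed curvature = (-75°) + (-60°) + 35° + 100° = 0°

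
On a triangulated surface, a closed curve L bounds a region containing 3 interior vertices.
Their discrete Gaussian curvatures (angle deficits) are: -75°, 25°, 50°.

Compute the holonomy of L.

Holonomy = total enclosed curvature = (-75°) + 25° + 50° = 0°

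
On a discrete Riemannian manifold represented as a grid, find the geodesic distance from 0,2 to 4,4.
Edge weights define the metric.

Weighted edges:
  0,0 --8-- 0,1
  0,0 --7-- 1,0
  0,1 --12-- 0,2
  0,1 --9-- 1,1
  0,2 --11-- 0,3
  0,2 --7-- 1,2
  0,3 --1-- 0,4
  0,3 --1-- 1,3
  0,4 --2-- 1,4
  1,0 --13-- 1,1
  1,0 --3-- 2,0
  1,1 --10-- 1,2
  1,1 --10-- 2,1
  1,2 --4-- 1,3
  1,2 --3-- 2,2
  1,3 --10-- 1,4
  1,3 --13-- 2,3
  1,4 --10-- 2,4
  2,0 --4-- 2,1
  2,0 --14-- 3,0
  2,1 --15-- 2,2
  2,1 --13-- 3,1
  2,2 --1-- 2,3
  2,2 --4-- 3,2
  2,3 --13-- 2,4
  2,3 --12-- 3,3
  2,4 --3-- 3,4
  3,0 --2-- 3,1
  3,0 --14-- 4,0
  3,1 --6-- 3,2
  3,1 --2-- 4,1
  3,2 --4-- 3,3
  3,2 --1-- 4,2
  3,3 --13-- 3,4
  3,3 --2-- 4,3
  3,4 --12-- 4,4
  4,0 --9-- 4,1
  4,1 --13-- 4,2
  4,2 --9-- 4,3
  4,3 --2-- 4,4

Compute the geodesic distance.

Shortest path: 0,2 → 1,2 → 2,2 → 3,2 → 3,3 → 4,3 → 4,4, total weight = 22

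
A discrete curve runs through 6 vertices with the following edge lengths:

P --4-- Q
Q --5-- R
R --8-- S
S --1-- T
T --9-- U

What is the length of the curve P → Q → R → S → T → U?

Arc length = 4 + 5 + 8 + 1 + 9 = 27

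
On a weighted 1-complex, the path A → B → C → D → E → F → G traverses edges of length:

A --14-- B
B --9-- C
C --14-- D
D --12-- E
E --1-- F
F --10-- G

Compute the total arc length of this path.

Arc length = 14 + 9 + 14 + 12 + 1 + 10 = 60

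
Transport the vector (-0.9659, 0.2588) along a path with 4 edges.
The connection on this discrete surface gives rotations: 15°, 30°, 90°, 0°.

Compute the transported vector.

Total rotation: 15° + 30° + 90° + 0° = 135°. Final vector: (0.5000, -0.8660)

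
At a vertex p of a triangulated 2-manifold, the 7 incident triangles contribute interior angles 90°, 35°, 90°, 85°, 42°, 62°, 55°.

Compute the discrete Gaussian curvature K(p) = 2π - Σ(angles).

Sum of angles = 459°. K = 360° - 459° = -99° = -11π/20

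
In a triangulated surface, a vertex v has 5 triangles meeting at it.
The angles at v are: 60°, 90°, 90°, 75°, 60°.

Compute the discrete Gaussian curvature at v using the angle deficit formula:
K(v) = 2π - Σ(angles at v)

Sum of angles = 375°. K = 360° - 375° = -15° = -π/12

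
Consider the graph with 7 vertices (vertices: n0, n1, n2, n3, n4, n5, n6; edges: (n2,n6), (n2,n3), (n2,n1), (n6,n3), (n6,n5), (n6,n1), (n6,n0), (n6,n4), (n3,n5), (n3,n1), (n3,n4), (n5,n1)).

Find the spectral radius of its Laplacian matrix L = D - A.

Degrees: deg(n0) = 1, deg(n1) = 4, deg(n2) = 3, deg(n3) = 5, deg(n4) = 2, deg(n5) = 3, deg(n6) = 6.
L = D − A with rows/columns ordered (n0, n1, n2, n3, n4, n5, n6):
  [ 1,  0,  0,  0,  0,  0, -1]
  [ 0,  4, -1, -1,  0, -1, -1]
  [ 0, -1,  3, -1,  0,  0, -1]
  [ 0, -1, -1,  5, -1, -1, -1]
  [ 0,  0,  0, -1,  2,  0, -1]
  [ 0, -1,  0, -1,  0,  3, -1]
  [-1, -1, -1, -1, -1, -1,  6]
Characteristic polynomial: det(λI − L) = λ(λ − 1)(λ − 2)(λ − 3)(λ − 5)(λ − 6)(λ − 7).
Roots: λ = 0; (λ − 1) = 0 ⇒ λ = 1; (λ − 2) = 0 ⇒ λ = 2; (λ − 3) = 0 ⇒ λ = 3; (λ − 5) = 0 ⇒ λ = 5; (λ − 6) = 0 ⇒ λ = 6; (λ − 7) = 0 ⇒ λ = 7.
(Check: the roots sum (with multiplicity) to 24, matching trace L = Σdeg = 2·12 = 24.)
Laplacian eigenvalues: [0.0, 1.0, 2.0, 3.0, 5.0, 6.0, 7.0]. Largest eigenvalue (spectral radius) = 7.0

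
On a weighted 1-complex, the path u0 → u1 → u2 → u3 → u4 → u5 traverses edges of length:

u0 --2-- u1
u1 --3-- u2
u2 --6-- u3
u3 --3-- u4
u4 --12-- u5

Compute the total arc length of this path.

Arc length = 2 + 3 + 6 + 3 + 12 = 26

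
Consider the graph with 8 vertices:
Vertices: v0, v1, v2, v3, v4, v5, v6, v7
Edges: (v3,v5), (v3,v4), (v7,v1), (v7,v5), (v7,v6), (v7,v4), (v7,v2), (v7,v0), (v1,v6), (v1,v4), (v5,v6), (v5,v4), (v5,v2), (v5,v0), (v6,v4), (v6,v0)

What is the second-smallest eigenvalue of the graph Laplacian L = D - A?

Degrees: deg(v0) = 3, deg(v1) = 3, deg(v2) = 2, deg(v3) = 2, deg(v4) = 5, deg(v5) = 6, deg(v6) = 5, deg(v7) = 6.
L = D − A with rows/columns ordered (v0, v1, v2, v3, v4, v5, v6, v7):
  [ 3,  0,  0,  0,  0, -1, -1, -1]
  [ 0,  3,  0,  0, -1,  0, -1, -1]
  [ 0,  0,  2,  0,  0, -1,  0, -1]
  [ 0,  0,  0,  2, -1, -1,  0,  0]
  [ 0, -1,  0, -1,  5, -1, -1, -1]
  [-1,  0, -1, -1, -1,  6, -1, -1]
  [-1, -1,  0,  0, -1, -1,  5, -1]
  [-1, -1, -1,  0, -1, -1, -1,  6]
Characteristic polynomial: det(λI − L) = λ(λ² − 8λ + 11)(λ − 2)(λ² − 10λ + 20)(λ − 5)(λ − 7).
Roots: λ = 0; (λ² − 8λ + 11) = 0 ⇒ λ = 4 ± √5 ≈ 1.7639, 6.2361; (λ − 2) = 0 ⇒ λ = 2; (λ² − 10λ + 20) = 0 ⇒ λ = 5 ± √5 ≈ 2.7639, 7.2361; (λ − 5) = 0 ⇒ λ = 5; (λ − 7) = 0 ⇒ λ = 7.
(Check: the roots sum (with multiplicity) to 32, matching trace L = Σdeg = 2·16 = 32.)
Laplacian eigenvalues: [0.0, 1.7639, 2.0, 2.7639, 5.0, 6.2361, 7.0, 7.2361]. Algebraic connectivity (smallest non-zero eigenvalue) = 1.7639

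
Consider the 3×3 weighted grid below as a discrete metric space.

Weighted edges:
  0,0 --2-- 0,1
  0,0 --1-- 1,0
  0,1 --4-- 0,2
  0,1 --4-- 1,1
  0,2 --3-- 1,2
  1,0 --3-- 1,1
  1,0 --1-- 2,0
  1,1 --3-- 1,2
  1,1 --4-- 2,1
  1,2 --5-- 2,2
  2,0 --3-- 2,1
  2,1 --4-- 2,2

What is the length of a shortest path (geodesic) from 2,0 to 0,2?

Shortest path: 2,0 → 1,0 → 0,0 → 0,1 → 0,2, total weight = 8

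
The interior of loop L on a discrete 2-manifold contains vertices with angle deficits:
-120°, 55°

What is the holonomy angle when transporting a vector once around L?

Holonomy = total enclosed curvature = (-120°) + 55° = -65°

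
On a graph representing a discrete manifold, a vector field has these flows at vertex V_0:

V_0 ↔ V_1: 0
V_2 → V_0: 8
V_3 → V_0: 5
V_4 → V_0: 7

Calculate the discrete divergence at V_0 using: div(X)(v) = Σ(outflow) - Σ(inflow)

Divergence = sum of outgoing flows = 0 + (-8) + (-5) + (-7) = -20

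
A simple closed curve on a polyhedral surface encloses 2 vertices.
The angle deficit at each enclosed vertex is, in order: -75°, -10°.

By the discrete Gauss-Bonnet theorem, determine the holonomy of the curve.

Holonomy = total enclosed curvature = (-75°) + (-10°) = -85°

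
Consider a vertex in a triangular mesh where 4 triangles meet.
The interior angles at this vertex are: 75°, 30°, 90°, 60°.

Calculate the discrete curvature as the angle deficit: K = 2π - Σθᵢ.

Sum of angles = 255°. K = 360° - 255° = 105° = 7π/12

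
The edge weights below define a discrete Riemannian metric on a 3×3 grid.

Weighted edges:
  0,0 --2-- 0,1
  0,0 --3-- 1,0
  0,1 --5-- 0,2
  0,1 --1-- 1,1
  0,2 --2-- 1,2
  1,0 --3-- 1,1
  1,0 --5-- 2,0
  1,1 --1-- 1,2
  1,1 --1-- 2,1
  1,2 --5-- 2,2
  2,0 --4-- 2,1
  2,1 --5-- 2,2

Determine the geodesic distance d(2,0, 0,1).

Shortest path: 2,0 → 2,1 → 1,1 → 0,1, total weight = 6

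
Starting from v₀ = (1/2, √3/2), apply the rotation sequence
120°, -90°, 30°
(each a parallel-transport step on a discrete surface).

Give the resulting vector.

Total rotation: 120° + (-90°) + 30° = 60°. Final vector: (-0.5000, 0.8660)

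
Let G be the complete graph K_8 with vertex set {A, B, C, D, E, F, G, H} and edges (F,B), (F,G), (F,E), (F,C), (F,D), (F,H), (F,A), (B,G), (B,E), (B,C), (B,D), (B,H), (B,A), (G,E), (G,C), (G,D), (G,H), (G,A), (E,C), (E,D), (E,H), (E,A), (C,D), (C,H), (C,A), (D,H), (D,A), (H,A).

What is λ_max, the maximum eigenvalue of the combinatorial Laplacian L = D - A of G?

For the complete graph K_n, L = nI − J (J = all-ones matrix). J has eigenvalues n (once, eigenvector 𝟙) and 0 (multiplicity n−1), so L has eigenvalues 0 (once) and n (multiplicity n−1). Here n = 8: eigenvalue 0 once and 8 with multiplicity 7.
Laplacian eigenvalues: [0.0, 8.0, 8.0, 8.0, 8.0, 8.0, 8.0, 8.0]. Largest eigenvalue (spectral radius) = 8.0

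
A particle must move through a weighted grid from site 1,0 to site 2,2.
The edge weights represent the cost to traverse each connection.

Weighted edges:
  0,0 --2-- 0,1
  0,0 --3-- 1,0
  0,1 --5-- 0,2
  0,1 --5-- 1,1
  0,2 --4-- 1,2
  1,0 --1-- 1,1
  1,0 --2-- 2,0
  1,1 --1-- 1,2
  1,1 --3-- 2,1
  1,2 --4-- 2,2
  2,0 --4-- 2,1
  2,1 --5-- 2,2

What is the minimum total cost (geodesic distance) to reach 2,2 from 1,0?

Shortest path: 1,0 → 1,1 → 1,2 → 2,2, total weight = 6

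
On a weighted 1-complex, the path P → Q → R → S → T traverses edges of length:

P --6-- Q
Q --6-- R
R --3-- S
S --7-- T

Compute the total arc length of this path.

Arc length = 6 + 6 + 3 + 7 = 22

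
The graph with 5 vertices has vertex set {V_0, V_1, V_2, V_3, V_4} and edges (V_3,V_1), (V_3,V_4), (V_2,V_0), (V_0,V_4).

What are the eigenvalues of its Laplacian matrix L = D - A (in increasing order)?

Degrees: deg(V_0) = 2, deg(V_1) = 1, deg(V_2) = 1, deg(V_3) = 2, deg(V_4) = 2.
L = D − A with rows/columns ordered (V_0, V_1, V_2, V_3, V_4):
  [ 2,  0, -1,  0, -1]
  [ 0,  1,  0, -1,  0]
  [-1,  0,  1,  0,  0]
  [ 0, -1,  0,  2, -1]
  [-1,  0,  0, -1,  2]
Characteristic polynomial: det(λI − L) = λ(λ² − 3λ + 1)(λ² − 5λ + 5).
Roots: λ = 0; (λ² − 3λ + 1) = 0 ⇒ λ = (3 ± √5)/2 ≈ 0.382, 2.618; (λ² − 5λ + 5) = 0 ⇒ λ = (5 ± √5)/2 ≈ 1.382, 3.618.
(Check: the roots sum (with multiplicity) to 8, matching trace L = Σdeg = 2·4 = 8.)
Laplacian eigenvalues (increasing order): [0.0, 0.382, 1.382, 2.618, 3.618]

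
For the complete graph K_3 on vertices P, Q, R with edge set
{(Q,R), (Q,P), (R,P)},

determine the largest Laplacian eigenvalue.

For the complete graph K_n, L = nI − J (J = all-ones matrix). J has eigenvalues n (once, eigenvector 𝟙) and 0 (multiplicity n−1), so L has eigenvalues 0 (once) and n (multiplicity n−1). Here n = 3: eigenvalue 0 once and 3 with multiplicity 2.
Laplacian eigenvalues: [0.0, 3.0, 3.0]. Largest eigenvalue (spectral radius) = 3.0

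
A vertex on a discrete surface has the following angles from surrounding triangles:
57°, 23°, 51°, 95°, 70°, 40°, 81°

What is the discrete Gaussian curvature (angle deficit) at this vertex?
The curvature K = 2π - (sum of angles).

Sum of angles = 417°. K = 360° - 417° = -57° = -19π/60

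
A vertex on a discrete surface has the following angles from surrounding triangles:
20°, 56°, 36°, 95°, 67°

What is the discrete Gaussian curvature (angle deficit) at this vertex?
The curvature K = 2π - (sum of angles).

Sum of angles = 274°. K = 360° - 274° = 86° = 43π/90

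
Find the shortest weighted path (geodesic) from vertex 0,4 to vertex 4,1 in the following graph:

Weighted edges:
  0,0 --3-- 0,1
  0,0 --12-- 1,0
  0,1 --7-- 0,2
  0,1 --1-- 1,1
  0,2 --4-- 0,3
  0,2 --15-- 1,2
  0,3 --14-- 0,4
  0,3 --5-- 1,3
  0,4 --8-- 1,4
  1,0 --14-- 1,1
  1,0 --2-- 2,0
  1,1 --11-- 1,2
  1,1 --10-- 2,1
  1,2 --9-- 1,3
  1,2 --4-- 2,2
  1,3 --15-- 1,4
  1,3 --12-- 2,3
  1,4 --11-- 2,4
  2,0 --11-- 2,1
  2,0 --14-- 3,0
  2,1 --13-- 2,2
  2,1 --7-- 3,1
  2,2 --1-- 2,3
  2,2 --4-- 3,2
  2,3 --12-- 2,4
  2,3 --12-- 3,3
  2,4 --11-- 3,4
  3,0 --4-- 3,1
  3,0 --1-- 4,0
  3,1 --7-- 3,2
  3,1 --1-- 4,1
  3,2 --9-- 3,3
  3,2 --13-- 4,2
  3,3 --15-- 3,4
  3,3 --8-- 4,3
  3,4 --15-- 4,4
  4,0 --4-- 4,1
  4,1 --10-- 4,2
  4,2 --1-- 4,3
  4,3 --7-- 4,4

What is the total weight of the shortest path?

Shortest path: 0,4 → 0,3 → 0,2 → 0,1 → 1,1 → 2,1 → 3,1 → 4,1, total weight = 44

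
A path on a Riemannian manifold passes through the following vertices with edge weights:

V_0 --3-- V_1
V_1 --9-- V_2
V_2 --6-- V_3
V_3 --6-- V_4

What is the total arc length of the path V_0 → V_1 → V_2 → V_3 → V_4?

Arc length = 3 + 9 + 6 + 6 = 24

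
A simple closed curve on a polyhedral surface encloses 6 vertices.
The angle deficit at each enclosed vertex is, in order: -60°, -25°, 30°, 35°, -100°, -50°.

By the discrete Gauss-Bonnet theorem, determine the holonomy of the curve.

Holonomy = total enclosed curvature = (-60°) + (-25°) + 30° + 35° + (-100°) + (-50°) = -170°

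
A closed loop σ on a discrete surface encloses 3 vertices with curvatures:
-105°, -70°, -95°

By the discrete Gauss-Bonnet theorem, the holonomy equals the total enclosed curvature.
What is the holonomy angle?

Holonomy = total enclosed curvature = (-105°) + (-70°) + (-95°) = -270°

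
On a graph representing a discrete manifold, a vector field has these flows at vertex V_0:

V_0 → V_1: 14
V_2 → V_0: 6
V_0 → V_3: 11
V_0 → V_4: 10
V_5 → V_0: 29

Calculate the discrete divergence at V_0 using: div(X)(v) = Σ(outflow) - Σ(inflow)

Divergence = sum of outgoing flows = 14 + (-6) + 11 + 10 + (-29) = 0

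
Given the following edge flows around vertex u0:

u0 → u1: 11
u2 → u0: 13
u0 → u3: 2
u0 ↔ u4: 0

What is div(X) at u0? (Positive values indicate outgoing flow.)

Divergence = sum of outgoing flows = 11 + (-13) + 2 + 0 = 0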